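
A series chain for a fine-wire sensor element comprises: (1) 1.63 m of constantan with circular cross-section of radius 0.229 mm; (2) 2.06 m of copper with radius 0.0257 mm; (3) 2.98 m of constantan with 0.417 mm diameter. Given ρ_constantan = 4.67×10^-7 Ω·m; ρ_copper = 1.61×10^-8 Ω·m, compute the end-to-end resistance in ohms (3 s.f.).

Seg 1: A = πr² = π(2.2900e-04 m)² = 1.647e-07 m²
R_1 = (4.67×10^-7)(1.63)/(1.647e-07) = 4.62 Ω
Seg 2: A = πr² = π(2.5700e-05 m)² = 2.075e-09 m²
R_2 = (1.61×10^-8)(2.06)/(2.075e-09) = 15.98 Ω
Seg 3: A = π(d/2)² = π(2.0850e-04 m)² = 1.366e-07 m²
R_3 = (4.67×10^-7)(2.98)/(1.366e-07) = 10.19 Ω
R_total = R_1 + R_2 + R_3 = 30.8 Ω

30.8 Ω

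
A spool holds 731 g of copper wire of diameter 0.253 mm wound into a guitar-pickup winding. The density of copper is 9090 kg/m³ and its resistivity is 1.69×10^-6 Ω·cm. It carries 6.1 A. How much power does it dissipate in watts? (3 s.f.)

20000 W

ρ = 1.69×10^-6 Ω·cm = 1.69×10^-8 Ω·m
A = π(d/2)² = π(1.2650e-04 m)² = 5.0273e-08 m²
L = m/(density·A) = 0.731/(9090×5.0273e-08) = 1600 m
R = ρL/A = (1.69×10^-8)(1600)/(5.0273e-08) = 537.7 Ω
P = I²R = (6.1)² × 537.7 = 20000 W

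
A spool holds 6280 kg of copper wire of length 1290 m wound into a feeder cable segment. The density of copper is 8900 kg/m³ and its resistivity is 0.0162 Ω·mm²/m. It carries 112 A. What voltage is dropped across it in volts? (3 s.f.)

4.28 V

ρ = 0.0162 Ω·mm²/m = 1.62×10^-8 Ω·m
A = m/(density·L) = 6280/(8900×1290) = 5.4699e-04 m²
R = ρL/A = (1.62×10^-8)(1290)/(5.4699e-04) = 0.03821 Ω
V = IR = 112 × 0.03821 = 4.28 V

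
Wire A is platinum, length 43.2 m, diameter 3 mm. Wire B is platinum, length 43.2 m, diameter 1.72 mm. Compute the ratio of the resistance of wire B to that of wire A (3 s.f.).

3.04

R ∝ ρL/d², so R_B/R_A = (d_A/d_B)²
= (3/1.72)² = 3.04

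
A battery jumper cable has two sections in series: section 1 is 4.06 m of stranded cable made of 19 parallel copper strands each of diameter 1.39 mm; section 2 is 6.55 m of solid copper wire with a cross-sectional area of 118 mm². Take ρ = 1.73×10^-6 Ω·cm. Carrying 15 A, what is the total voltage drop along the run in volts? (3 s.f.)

ρ = 1.73×10^-6 Ω·cm = 1.73×10^-8 Ω·m
Section 1: A_strand = π(6.9500e-04)² = 1.517e-06 m²; R₁ = ρL/(N·A_s) = (1.73×10^-8)(4.06)/(19×1.517e-06) = 0.002436 Ω
Section 2: A = 118 mm² = 1.180e-04 m²
R₂ = (1.73×10^-8)(6.55)/(1.180e-04) = 9.603×10^-4 Ω
R = R₁ + R₂ = 0.003396 Ω
V = IR = 15 × 0.003396 = 0.0509 V

0.0509 V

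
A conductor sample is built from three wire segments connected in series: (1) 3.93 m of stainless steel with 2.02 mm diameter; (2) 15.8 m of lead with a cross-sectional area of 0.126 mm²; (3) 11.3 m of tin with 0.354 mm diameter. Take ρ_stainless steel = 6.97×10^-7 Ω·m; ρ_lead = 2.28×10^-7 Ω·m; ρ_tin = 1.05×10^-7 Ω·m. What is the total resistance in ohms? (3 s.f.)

Seg 1: A = π(d/2)² = π(1.0100e-03 m)² = 3.205e-06 m²
R_1 = (6.97×10^-7)(3.93)/(3.205e-06) = 0.8547 Ω
Seg 2: A = 0.126 mm² = 1.260e-07 m²
R_2 = (2.28×10^-7)(15.8)/(1.260e-07) = 28.59 Ω
Seg 3: A = π(d/2)² = π(1.7700e-04 m)² = 9.842e-08 m²
R_3 = (1.05×10^-7)(11.3)/(9.842e-08) = 12.06 Ω
R_total = R_1 + R_2 + R_3 = 41.5 Ω

41.5 Ω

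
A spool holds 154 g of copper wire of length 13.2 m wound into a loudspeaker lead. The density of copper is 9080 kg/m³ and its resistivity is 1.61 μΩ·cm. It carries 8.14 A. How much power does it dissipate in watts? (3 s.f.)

ρ = 1.61 μΩ·cm = 1.61×10^-8 Ω·m
A = m/(density·L) = 0.154/(9080×13.2) = 1.2849e-06 m²
R = ρL/A = (1.61×10^-8)(13.2)/(1.2849e-06) = 0.1654 Ω
P = I²R = (8.14)² × 0.1654 = 11.0 W

11.0 W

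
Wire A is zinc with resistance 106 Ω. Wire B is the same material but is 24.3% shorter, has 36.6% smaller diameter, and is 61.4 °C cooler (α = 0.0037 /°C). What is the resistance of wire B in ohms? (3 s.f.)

154 Ω

R ∝ ρL/d² with ρ ∝ (1+αΔT), so R_B/R_A = (1 − 24.3/100) × (1 − 36.6/100)⁻² × (1 − 0.0037×61.4)
= 0.757 × 2.488 × 0.7728 = 1.455
R_B = 1.455 × 106 = 154 Ω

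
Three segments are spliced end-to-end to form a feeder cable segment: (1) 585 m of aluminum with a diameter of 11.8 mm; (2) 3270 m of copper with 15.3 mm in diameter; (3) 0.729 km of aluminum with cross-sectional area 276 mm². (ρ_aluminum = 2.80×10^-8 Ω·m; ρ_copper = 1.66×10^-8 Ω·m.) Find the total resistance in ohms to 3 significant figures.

0.519 Ω

Seg 1: A = π(d/2)² = π(5.9000e-03 m)² = 1.094e-04 m²
R_1 = (2.80×10^-8)(585)/(1.094e-04) = 0.1498 Ω
Seg 2: A = π(d/2)² = π(7.6500e-03 m)² = 1.839e-04 m²
R_2 = (1.66×10^-8)(3270)/(1.839e-04) = 0.2952 Ω
Seg 3: A = 276 mm² = 2.760e-04 m²
R_3 = (2.80×10^-8)(729)/(2.760e-04) = 0.07396 Ω
R_total = R_1 + R_2 + R_3 = 0.519 Ω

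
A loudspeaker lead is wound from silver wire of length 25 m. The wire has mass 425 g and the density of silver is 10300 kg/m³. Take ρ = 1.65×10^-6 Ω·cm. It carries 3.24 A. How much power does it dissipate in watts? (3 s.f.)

2.62 W

ρ = 1.65×10^-6 Ω·cm = 1.65×10^-8 Ω·m
A = m/(density·L) = 0.425/(10300×25) = 1.6505e-06 m²
R = ρL/A = (1.65×10^-8)(25)/(1.6505e-06) = 0.2499 Ω
P = I²R = (3.24)² × 0.2499 = 2.62 W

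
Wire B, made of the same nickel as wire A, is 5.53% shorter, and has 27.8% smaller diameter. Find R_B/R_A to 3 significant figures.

R ∝ L/d², so R_B/R_A = (1 − 5.53/100) × (1 − 27.8/100)⁻²
= 0.9447 × 1.918 = 1.81

1.81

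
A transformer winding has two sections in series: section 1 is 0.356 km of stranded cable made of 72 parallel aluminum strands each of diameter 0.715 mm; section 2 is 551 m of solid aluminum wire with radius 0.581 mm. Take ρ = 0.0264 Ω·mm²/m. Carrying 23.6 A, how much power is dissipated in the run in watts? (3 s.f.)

7820 W

ρ = 0.0264 Ω·mm²/m = 2.64×10^-8 Ω·m
Section 1: A_strand = π(3.5750e-04)² = 4.015e-07 m²; R₁ = ρL/(N·A_s) = (2.64×10^-8)(356)/(72×4.015e-07) = 0.3251 Ω
Section 2: A = πr² = π(5.8100e-04 m)² = 1.060e-06 m²
R₂ = (2.64×10^-8)(551)/(1.060e-06) = 13.72 Ω
R = R₁ + R₂ = 14.04 Ω
P = I²R = (23.6)² × 14.04 = 7820 W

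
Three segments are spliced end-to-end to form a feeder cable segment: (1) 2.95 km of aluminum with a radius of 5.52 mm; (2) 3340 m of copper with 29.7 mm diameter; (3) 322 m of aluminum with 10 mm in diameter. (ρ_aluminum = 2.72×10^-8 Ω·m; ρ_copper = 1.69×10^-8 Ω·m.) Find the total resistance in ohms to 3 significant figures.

1.03 Ω

Seg 1: A = πr² = π(5.5200e-03 m)² = 9.573e-05 m²
R_1 = (2.72×10^-8)(2950)/(9.573e-05) = 0.8382 Ω
Seg 2: A = π(d/2)² = π(1.4850e-02 m)² = 6.928e-04 m²
R_2 = (1.69×10^-8)(3340)/(6.928e-04) = 0.08148 Ω
Seg 3: A = π(d/2)² = π(5.0000e-03 m)² = 7.854e-05 m²
R_3 = (2.72×10^-8)(322)/(7.854e-05) = 0.1115 Ω
R_total = R_1 + R_2 + R_3 = 1.03 Ω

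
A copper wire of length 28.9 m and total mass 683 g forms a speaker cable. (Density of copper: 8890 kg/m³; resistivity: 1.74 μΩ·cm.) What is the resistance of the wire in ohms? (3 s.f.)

0.189 Ω

ρ = 1.74 μΩ·cm = 1.74×10^-8 Ω·m
A = m/(density·L) = 0.683/(8890×28.9) = 2.6584e-06 m²
R = ρL/A = (1.74×10^-8)(28.9)/(2.6584e-06) = 0.189 Ω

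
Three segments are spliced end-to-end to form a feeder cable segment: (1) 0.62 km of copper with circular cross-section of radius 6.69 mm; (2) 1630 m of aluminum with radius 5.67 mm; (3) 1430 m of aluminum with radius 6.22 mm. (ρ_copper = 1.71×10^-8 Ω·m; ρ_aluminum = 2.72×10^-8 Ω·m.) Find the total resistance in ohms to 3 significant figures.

0.834 Ω

Seg 1: A = πr² = π(6.6900e-03 m)² = 1.406e-04 m²
R_1 = (1.71×10^-8)(620)/(1.406e-04) = 0.0754 Ω
Seg 2: A = πr² = π(5.6700e-03 m)² = 1.010e-04 m²
R_2 = (2.72×10^-8)(1630)/(1.010e-04) = 0.439 Ω
Seg 3: A = πr² = π(6.2200e-03 m)² = 1.215e-04 m²
R_3 = (2.72×10^-8)(1430)/(1.215e-04) = 0.32 Ω
R_total = R_1 + R_2 + R_3 = 0.834 Ω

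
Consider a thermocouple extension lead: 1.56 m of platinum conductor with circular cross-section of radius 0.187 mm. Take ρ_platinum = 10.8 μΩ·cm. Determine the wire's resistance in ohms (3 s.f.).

ρ = 10.8 μΩ·cm = 1.08×10^-7 Ω·m
A = πr² = π(1.8700e-04 m)² = 1.099e-07 m²
R = ρL/A = (1.08×10^-7)(1.56 m)/(1.099e-07 m²) = 1.53 Ω

1.53 Ω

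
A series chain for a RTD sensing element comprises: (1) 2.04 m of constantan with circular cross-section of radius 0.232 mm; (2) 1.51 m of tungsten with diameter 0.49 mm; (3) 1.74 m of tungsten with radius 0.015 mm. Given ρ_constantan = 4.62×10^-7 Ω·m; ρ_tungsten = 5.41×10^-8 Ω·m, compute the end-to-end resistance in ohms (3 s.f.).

139 Ω

Seg 1: A = πr² = π(2.3200e-04 m)² = 1.691e-07 m²
R_1 = (4.62×10^-7)(2.04)/(1.691e-07) = 5.574 Ω
Seg 2: A = π(d/2)² = π(2.4500e-04 m)² = 1.886e-07 m²
R_2 = (5.41×10^-8)(1.51)/(1.886e-07) = 0.4332 Ω
Seg 3: A = πr² = π(1.5000e-05 m)² = 7.069e-10 m²
R_3 = (5.41×10^-8)(1.74)/(7.069e-10) = 133.2 Ω
R_total = R_1 + R_2 + R_3 = 139 Ω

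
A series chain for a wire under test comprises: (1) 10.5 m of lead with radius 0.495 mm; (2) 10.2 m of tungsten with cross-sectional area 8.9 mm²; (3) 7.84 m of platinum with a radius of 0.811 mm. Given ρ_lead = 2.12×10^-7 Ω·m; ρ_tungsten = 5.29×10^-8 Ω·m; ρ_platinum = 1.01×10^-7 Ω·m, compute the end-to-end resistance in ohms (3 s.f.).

3.34 Ω

Seg 1: A = πr² = π(4.9500e-04 m)² = 7.698e-07 m²
R_1 = (2.12×10^-7)(10.5)/(7.698e-07) = 2.892 Ω
Seg 2: A = 8.9 mm² = 8.900e-06 m²
R_2 = (5.29×10^-8)(10.2)/(8.900e-06) = 0.06063 Ω
Seg 3: A = πr² = π(8.1100e-04 m)² = 2.066e-06 m²
R_3 = (1.01×10^-7)(7.84)/(2.066e-06) = 0.3832 Ω
R_total = R_1 + R_2 + R_3 = 3.34 Ω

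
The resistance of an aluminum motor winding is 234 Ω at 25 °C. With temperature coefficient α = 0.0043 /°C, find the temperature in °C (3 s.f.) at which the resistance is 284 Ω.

R = R₀(1 + α(T − T₀)) ⇒ T = T₀ + (R/R₀ − 1)/α
T = 25 + (284/234 − 1)/0.0043 = 25 + (0.2137)/0.0043 = 74.7 °C

74.7 °C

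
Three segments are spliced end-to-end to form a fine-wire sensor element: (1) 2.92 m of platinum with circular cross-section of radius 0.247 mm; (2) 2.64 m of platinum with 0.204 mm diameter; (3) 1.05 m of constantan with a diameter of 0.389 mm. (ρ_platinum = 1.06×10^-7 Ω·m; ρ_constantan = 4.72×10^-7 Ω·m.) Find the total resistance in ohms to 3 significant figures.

14.3 Ω

Seg 1: A = πr² = π(2.4700e-04 m)² = 1.917e-07 m²
R_1 = (1.06×10^-7)(2.92)/(1.917e-07) = 1.615 Ω
Seg 2: A = π(d/2)² = π(1.0200e-04 m)² = 3.269e-08 m²
R_2 = (1.06×10^-7)(2.64)/(3.269e-08) = 8.562 Ω
Seg 3: A = π(d/2)² = π(1.9450e-04 m)² = 1.188e-07 m²
R_3 = (4.72×10^-7)(1.05)/(1.188e-07) = 4.17 Ω
R_total = R_1 + R_2 + R_3 = 14.3 Ω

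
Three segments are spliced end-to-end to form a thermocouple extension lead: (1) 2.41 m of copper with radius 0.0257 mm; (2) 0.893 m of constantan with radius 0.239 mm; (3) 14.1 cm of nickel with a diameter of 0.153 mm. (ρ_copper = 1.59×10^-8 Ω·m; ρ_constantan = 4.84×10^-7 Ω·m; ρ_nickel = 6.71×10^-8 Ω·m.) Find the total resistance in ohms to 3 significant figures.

21.4 Ω

Seg 1: A = πr² = π(2.5700e-05 m)² = 2.075e-09 m²
R_1 = (1.59×10^-8)(2.41)/(2.075e-09) = 18.47 Ω
Seg 2: A = πr² = π(2.3900e-04 m)² = 1.795e-07 m²
R_2 = (4.84×10^-7)(0.893)/(1.795e-07) = 2.409 Ω
Seg 3: A = π(d/2)² = π(7.6500e-05 m)² = 1.839e-08 m²
R_3 = (6.71×10^-8)(0.141)/(1.839e-08) = 0.5146 Ω
R_total = R_1 + R_2 + R_3 = 21.4 Ω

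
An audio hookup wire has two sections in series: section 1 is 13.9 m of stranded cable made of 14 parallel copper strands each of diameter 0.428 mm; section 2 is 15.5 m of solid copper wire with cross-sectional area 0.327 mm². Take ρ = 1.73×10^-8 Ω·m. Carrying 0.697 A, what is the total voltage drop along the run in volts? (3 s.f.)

Section 1: A_strand = π(2.1400e-04)² = 1.439e-07 m²; R₁ = ρL/(N·A_s) = (1.73×10^-8)(13.9)/(14×1.439e-07) = 0.1194 Ω
Section 2: A = 0.327 mm² = 3.270e-07 m²
R₂ = (1.73×10^-8)(15.5)/(3.270e-07) = 0.82 Ω
R = R₁ + R₂ = 0.9394 Ω
V = IR = 0.697 × 0.9394 = 0.655 V

0.655 V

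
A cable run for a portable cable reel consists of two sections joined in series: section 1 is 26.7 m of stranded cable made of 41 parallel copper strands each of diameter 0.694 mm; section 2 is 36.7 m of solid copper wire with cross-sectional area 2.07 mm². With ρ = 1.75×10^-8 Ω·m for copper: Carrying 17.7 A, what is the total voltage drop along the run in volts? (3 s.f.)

Section 1: A_strand = π(3.4700e-04)² = 3.783e-07 m²; R₁ = ρL/(N·A_s) = (1.75×10^-8)(26.7)/(41×3.783e-07) = 0.03013 Ω
Section 2: A = 2.07 mm² = 2.070e-06 m²
R₂ = (1.75×10^-8)(36.7)/(2.070e-06) = 0.3103 Ω
R = R₁ + R₂ = 0.3404 Ω
V = IR = 17.7 × 0.3404 = 6.02 V

6.02 V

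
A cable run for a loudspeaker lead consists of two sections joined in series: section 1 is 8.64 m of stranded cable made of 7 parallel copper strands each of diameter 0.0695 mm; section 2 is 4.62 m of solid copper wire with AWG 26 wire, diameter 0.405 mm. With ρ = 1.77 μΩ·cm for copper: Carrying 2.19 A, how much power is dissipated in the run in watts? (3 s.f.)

30.7 W

ρ = 1.77 μΩ·cm = 1.77×10^-8 Ω·m
Section 1: A_strand = π(3.4750e-05)² = 3.794e-09 m²; R₁ = ρL/(N·A_s) = (1.77×10^-8)(8.64)/(7×3.794e-09) = 5.759 Ω
Section 2: A = π(0.405/2 mm)² = π(2.0250e-04 m)² = 1.288e-07 m²
R₂ = (1.77×10^-8)(4.62)/(1.288e-07) = 0.6348 Ω
R = R₁ + R₂ = 6.394 Ω
P = I²R = (2.19)² × 6.394 = 30.7 W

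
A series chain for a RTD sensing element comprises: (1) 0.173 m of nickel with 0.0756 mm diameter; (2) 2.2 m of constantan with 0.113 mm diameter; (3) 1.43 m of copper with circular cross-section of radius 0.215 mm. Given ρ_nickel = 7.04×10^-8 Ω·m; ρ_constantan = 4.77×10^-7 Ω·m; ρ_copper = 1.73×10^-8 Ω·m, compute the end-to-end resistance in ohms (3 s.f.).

Seg 1: A = π(d/2)² = π(3.7800e-05 m)² = 4.489e-09 m²
R_1 = (7.04×10^-8)(0.173)/(4.489e-09) = 2.713 Ω
Seg 2: A = π(d/2)² = π(5.6500e-05 m)² = 1.003e-08 m²
R_2 = (4.77×10^-7)(2.2)/(1.003e-08) = 104.6 Ω
Seg 3: A = πr² = π(2.1500e-04 m)² = 1.452e-07 m²
R_3 = (1.73×10^-8)(1.43)/(1.452e-07) = 0.1704 Ω
R_total = R_1 + R_2 + R_3 = 108 Ω

108 Ω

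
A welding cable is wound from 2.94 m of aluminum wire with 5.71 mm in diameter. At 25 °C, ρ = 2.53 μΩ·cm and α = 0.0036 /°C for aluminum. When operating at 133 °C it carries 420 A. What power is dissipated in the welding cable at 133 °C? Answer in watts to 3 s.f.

712 W

ρ = 2.53 μΩ·cm = 2.53×10^-8 Ω·m
A = π(d/2)² = π(2.8550e-03 m)² = 2.561e-05 m²
R₍25₎ = ρL/A = (2.53×10^-8)(2.94)/(2.561e-05) = 0.002905 Ω
R₍133₎ = R₍25₎(1 + αΔT) = 0.002905 × (1 + 0.0036×108) = 0.004034 Ω
P = I²R = (420)² × 0.004034 = 712 W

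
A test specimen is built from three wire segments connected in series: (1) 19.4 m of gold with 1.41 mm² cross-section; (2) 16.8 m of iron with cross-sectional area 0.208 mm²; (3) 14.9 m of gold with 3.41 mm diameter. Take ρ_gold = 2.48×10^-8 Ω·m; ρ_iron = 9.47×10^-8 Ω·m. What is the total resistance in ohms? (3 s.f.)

Seg 1: A = 1.41 mm² = 1.410e-06 m²
R_1 = (2.48×10^-8)(19.4)/(1.410e-06) = 0.3412 Ω
Seg 2: A = 0.208 mm² = 2.080e-07 m²
R_2 = (9.47×10^-8)(16.8)/(2.080e-07) = 7.649 Ω
Seg 3: A = π(d/2)² = π(1.7050e-03 m)² = 9.133e-06 m²
R_3 = (2.48×10^-8)(14.9)/(9.133e-06) = 0.04046 Ω
R_total = R_1 + R_2 + R_3 = 8.03 Ω

8.03 Ω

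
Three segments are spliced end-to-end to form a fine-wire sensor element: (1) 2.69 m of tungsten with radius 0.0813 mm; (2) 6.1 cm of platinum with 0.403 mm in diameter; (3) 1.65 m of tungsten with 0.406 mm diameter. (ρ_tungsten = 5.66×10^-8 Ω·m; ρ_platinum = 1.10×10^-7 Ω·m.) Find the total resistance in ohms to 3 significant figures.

Seg 1: A = πr² = π(8.1300e-05 m)² = 2.076e-08 m²
R_1 = (5.66×10^-8)(2.69)/(2.076e-08) = 7.332 Ω
Seg 2: A = π(d/2)² = π(2.0150e-04 m)² = 1.276e-07 m²
R_2 = (1.10×10^-7)(0.061)/(1.276e-07) = 0.0526 Ω
Seg 3: A = π(d/2)² = π(2.0300e-04 m)² = 1.295e-07 m²
R_3 = (5.66×10^-8)(1.65)/(1.295e-07) = 0.7214 Ω
R_total = R_1 + R_2 + R_3 = 8.11 Ω

8.11 Ω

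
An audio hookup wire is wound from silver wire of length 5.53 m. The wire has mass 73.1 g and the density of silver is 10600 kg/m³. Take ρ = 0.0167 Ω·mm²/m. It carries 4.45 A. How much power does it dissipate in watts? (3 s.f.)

1.47 W

ρ = 0.0167 Ω·mm²/m = 1.67×10^-8 Ω·m
A = m/(density·L) = 0.0731/(10600×5.53) = 1.2471e-06 m²
R = ρL/A = (1.67×10^-8)(5.53)/(1.2471e-06) = 0.07406 Ω
P = I²R = (4.45)² × 0.07406 = 1.47 W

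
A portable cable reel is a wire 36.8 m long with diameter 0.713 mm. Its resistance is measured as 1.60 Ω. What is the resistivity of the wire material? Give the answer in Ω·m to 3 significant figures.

1.74×10^-8 Ω·m

A = π(d/2)² = π(3.5650e-04 m)² = 3.993e-07 m²
ρ = RA/L = (1.6)(3.993e-07)/(36.8) = 1.74×10^-8 Ω·m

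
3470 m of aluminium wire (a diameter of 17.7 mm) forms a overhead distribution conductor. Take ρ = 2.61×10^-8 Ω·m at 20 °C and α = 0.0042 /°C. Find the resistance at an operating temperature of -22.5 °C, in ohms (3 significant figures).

0.302 Ω

A = π(d/2)² = π(8.8500e-03 m)² = 2.461e-04 m²
R₍20°C₎ = ρL/A = (2.61×10^-8)(3470)/(2.461e-04) = 0.3681 Ω
R = R₀(1 + αΔT) = 0.3681(1 + 0.0042×-42.5) = 0.302 Ω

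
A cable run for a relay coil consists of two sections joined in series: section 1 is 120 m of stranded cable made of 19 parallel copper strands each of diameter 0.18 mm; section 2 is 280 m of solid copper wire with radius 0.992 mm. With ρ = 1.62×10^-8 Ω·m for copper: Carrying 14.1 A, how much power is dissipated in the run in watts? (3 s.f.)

Section 1: A_strand = π(9.0000e-05)² = 2.545e-08 m²; R₁ = ρL/(N·A_s) = (1.62×10^-8)(120)/(19×2.545e-08) = 4.021 Ω
Section 2: A = πr² = π(9.9200e-04 m)² = 3.092e-06 m²
R₂ = (1.62×10^-8)(280)/(3.092e-06) = 1.467 Ω
R = R₁ + R₂ = 5.488 Ω
P = I²R = (14.1)² × 5.488 = 1090 W

1090 W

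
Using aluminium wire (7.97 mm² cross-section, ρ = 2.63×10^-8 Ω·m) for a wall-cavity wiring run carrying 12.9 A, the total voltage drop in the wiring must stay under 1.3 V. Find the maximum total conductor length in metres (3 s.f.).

30.5 m

A = 7.97 mm² = 7.970e-06 m²
L_max = V_max·A/(1·ρI) = (1.3)(7.970e-06)/(2.63×10^-8×12.9) = 30.5 m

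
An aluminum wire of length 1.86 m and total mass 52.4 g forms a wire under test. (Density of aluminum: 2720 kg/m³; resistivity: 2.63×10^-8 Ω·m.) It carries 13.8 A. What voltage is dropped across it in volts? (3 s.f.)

A = m/(density·L) = 0.0524/(2720×1.86) = 1.0357e-05 m²
R = ρL/A = (2.63×10^-8)(1.86)/(1.0357e-05) = 0.004723 Ω
V = IR = 13.8 × 0.004723 = 0.0652 V

0.0652 V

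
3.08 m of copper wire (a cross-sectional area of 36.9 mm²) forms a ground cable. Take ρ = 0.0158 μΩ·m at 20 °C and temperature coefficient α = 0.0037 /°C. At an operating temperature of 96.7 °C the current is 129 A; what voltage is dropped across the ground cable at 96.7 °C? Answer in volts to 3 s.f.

ρ = 0.0158 μΩ·m = 1.58×10^-8 Ω·m
A = 36.9 mm² = 3.690e-05 m²
R₍20₎ = ρL/A = (1.58×10^-8)(3.08)/(3.690e-05) = 0.001319 Ω
R₍96.7₎ = R₍20₎(1 + αΔT) = 0.001319 × (1 + 0.0037×76.7) = 0.001693 Ω
V = IR = 129 × 0.001693 = 0.218 V

0.218 V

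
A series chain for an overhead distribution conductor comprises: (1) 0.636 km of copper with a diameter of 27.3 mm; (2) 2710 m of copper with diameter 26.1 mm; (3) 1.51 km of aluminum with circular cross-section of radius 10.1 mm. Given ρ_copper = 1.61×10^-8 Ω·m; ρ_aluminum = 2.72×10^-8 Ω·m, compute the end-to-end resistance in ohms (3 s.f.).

Seg 1: A = π(d/2)² = π(1.3650e-02 m)² = 5.853e-04 m²
R_1 = (1.61×10^-8)(636)/(5.853e-04) = 0.01749 Ω
Seg 2: A = π(d/2)² = π(1.3050e-02 m)² = 5.350e-04 m²
R_2 = (1.61×10^-8)(2710)/(5.350e-04) = 0.08155 Ω
Seg 3: A = πr² = π(1.0100e-02 m)² = 3.205e-04 m²
R_3 = (2.72×10^-8)(1510)/(3.205e-04) = 0.1282 Ω
R_total = R_1 + R_2 + R_3 = 0.227 Ω

0.227 Ω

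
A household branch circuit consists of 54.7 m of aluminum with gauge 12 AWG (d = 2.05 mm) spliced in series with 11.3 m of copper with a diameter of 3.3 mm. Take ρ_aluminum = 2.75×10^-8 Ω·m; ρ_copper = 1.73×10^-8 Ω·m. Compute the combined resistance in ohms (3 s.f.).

0.479 Ω

Segment 1: A = π(2.05/2 mm)² = π(1.0250e-03 m)² = 3.301e-06 m²
R₁ = ρL/A = (2.75×10^-8)(54.7)/(3.301e-06) = 0.4557 Ω
Segment 2: A = π(d/2)² = π(1.6500e-03 m)² = 8.553e-06 m²
R₂ = (1.73×10^-8)(11.3)/(8.553e-06) = 0.02286 Ω
R = R₁ + R₂ = 0.479 Ω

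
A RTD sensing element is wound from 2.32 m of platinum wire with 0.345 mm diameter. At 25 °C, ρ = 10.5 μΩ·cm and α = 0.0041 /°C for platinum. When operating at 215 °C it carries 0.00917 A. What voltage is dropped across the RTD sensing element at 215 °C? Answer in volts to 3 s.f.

ρ = 10.5 μΩ·cm = 1.05×10^-7 Ω·m
A = π(d/2)² = π(1.7250e-04 m)² = 9.348e-08 m²
R₍25₎ = ρL/A = (1.05×10^-7)(2.32)/(9.348e-08) = 2.606 Ω
R₍215₎ = R₍25₎(1 + αΔT) = 2.606 × (1 + 0.0041×190) = 4.636 Ω
V = IR = 0.00917 × 4.636 = 0.0425 V

0.0425 V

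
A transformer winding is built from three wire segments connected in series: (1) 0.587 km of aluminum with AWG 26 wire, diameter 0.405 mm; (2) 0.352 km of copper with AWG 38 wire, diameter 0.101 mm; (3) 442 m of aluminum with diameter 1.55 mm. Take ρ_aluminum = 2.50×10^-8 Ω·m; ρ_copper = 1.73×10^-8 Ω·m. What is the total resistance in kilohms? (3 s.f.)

0.880 kΩ

Seg 1: A = π(0.405/2 mm)² = π(2.0250e-04 m)² = 1.288e-07 m²
R_1 = (2.50×10^-8)(587)/(1.288e-07) = 113.9 Ω
Seg 2: A = π(0.101/2 mm)² = π(5.0500e-05 m)² = 8.012e-09 m²
R_2 = (1.73×10^-8)(352)/(8.012e-09) = 760.1 Ω
Seg 3: A = π(d/2)² = π(7.7500e-04 m)² = 1.887e-06 m²
R_3 = (2.50×10^-8)(442)/(1.887e-06) = 5.856 Ω
R_total = R_1 + R_2 + R_3 = 0.880 kΩ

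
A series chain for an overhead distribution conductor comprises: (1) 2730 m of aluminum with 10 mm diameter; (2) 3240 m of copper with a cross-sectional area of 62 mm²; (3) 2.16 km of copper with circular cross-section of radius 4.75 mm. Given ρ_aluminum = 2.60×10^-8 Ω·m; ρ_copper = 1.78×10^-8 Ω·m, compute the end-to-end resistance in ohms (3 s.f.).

2.38 Ω

Seg 1: A = π(d/2)² = π(5.0000e-03 m)² = 7.854e-05 m²
R_1 = (2.60×10^-8)(2730)/(7.854e-05) = 0.9037 Ω
Seg 2: A = 62 mm² = 6.200e-05 m²
R_2 = (1.78×10^-8)(3240)/(6.200e-05) = 0.9302 Ω
Seg 3: A = πr² = π(4.7500e-03 m)² = 7.088e-05 m²
R_3 = (1.78×10^-8)(2160)/(7.088e-05) = 0.5424 Ω
R_total = R_1 + R_2 + R_3 = 2.38 Ω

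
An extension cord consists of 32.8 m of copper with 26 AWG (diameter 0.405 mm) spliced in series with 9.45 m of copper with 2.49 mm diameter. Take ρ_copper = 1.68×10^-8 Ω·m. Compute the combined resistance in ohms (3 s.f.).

Segment 1: A = π(0.405/2 mm)² = π(2.0250e-04 m)² = 1.288e-07 m²
R₁ = ρL/A = (1.68×10^-8)(32.8)/(1.288e-07) = 4.277 Ω
Segment 2: A = π(d/2)² = π(1.2450e-03 m)² = 4.870e-06 m²
R₂ = (1.68×10^-8)(9.45)/(4.870e-06) = 0.0326 Ω
R = R₁ + R₂ = 4.31 Ω

4.31 Ω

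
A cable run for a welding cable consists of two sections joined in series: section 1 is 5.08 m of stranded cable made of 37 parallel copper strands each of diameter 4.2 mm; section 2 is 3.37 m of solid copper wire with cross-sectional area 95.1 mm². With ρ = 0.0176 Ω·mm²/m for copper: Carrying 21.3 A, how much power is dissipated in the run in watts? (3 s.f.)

0.362 W

ρ = 0.0176 Ω·mm²/m = 1.76×10^-8 Ω·m
Section 1: A_strand = π(2.1000e-03)² = 1.385e-05 m²; R₁ = ρL/(N·A_s) = (1.76×10^-8)(5.08)/(37×1.385e-05) = 1.744×10^-4 Ω
Section 2: A = 95.1 mm² = 9.510e-05 m²
R₂ = (1.76×10^-8)(3.37)/(9.510e-05) = 6.237×10^-4 Ω
R = R₁ + R₂ = 7.981×10^-4 Ω
P = I²R = (21.3)² × 7.981×10^-4 = 0.362 W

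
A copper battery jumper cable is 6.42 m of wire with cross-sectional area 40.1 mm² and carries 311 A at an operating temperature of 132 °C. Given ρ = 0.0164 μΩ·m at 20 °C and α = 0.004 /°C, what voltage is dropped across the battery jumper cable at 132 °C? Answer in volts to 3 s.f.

ρ = 0.0164 μΩ·m = 1.64×10^-8 Ω·m
A = 40.1 mm² = 4.010e-05 m²
R₍20₎ = ρL/A = (1.64×10^-8)(6.42)/(4.010e-05) = 0.002626 Ω
R₍132₎ = R₍20₎(1 + αΔT) = 0.002626 × (1 + 0.004×112) = 0.003802 Ω
V = IR = 311 × 0.003802 = 1.18 V

1.18 V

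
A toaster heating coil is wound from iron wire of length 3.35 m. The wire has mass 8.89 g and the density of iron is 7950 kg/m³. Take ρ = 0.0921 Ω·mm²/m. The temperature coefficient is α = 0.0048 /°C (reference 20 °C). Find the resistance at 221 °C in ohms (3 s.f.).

1.82 Ω

ρ = 0.0921 Ω·mm²/m = 9.21×10^-8 Ω·m
A = m/(density·L) = 0.00889/(7950×3.35) = 3.3380e-07 m²
R = ρL/A = (9.21×10^-8)(3.35)/(3.3380e-07) = 0.9243 Ω
R(221 °C) = 0.9243 × (1 + 0.0048×201) = 1.82 Ω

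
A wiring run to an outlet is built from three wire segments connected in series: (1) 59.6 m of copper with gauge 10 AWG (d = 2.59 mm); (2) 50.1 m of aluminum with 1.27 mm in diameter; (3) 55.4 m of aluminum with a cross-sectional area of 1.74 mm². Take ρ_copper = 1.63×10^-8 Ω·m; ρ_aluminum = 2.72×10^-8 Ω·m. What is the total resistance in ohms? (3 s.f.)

2.13 Ω

Seg 1: A = π(2.59/2 mm)² = π(1.2950e-03 m)² = 5.269e-06 m²
R_1 = (1.63×10^-8)(59.6)/(5.269e-06) = 0.1844 Ω
Seg 2: A = π(d/2)² = π(6.3500e-04 m)² = 1.267e-06 m²
R_2 = (2.72×10^-8)(50.1)/(1.267e-06) = 1.076 Ω
Seg 3: A = 1.74 mm² = 1.740e-06 m²
R_3 = (2.72×10^-8)(55.4)/(1.740e-06) = 0.866 Ω
R_total = R_1 + R_2 + R_3 = 2.13 Ω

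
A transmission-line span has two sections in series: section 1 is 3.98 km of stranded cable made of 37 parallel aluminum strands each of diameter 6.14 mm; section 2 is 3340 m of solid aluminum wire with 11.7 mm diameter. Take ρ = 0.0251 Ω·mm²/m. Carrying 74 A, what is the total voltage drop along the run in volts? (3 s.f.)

64.4 V

ρ = 0.0251 Ω·mm²/m = 2.51×10^-8 Ω·m
Section 1: A_strand = π(3.0700e-03)² = 2.961e-05 m²; R₁ = ρL/(N·A_s) = (2.51×10^-8)(3980)/(37×2.961e-05) = 0.09119 Ω
Section 2: A = π(d/2)² = π(5.8500e-03 m)² = 1.075e-04 m²
R₂ = (2.51×10^-8)(3340)/(1.075e-04) = 0.7798 Ω
R = R₁ + R₂ = 0.8709 Ω
V = IR = 74 × 0.8709 = 64.4 V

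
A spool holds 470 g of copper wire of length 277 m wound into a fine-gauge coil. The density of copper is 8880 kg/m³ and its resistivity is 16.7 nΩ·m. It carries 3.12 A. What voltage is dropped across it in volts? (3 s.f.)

75.5 V

ρ = 16.7 nΩ·m = 1.67×10^-8 Ω·m
A = m/(density·L) = 0.47/(8880×277) = 1.9108e-07 m²
R = ρL/A = (1.67×10^-8)(277)/(1.9108e-07) = 24.21 Ω
V = IR = 3.12 × 24.21 = 75.5 V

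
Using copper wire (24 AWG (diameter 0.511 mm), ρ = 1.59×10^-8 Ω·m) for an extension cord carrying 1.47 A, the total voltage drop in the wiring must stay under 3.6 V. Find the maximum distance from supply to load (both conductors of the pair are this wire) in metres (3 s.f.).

A = π(0.511/2 mm)² = π(2.5550e-04 m)² = 2.051e-07 m²
L_max = V_max·A/(2·ρI) = (3.6)(2.051e-07)/(2×1.59×10^-8×1.47) = 15.8 m

15.8 m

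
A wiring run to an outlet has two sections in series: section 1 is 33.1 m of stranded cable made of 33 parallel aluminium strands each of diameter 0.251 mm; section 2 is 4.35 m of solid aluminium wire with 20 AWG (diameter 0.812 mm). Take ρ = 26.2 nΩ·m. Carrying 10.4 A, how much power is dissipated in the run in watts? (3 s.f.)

81.2 W

ρ = 26.2 nΩ·m = 2.62×10^-8 Ω·m
Section 1: A_strand = π(1.2550e-04)² = 4.948e-08 m²; R₁ = ρL/(N·A_s) = (2.62×10^-8)(33.1)/(33×4.948e-08) = 0.5311 Ω
Section 2: A = π(0.812/2 mm)² = π(4.0600e-04 m)² = 5.178e-07 m²
R₂ = (2.62×10^-8)(4.35)/(5.178e-07) = 0.2201 Ω
R = R₁ + R₂ = 0.7512 Ω
P = I²R = (10.4)² × 0.7512 = 81.2 W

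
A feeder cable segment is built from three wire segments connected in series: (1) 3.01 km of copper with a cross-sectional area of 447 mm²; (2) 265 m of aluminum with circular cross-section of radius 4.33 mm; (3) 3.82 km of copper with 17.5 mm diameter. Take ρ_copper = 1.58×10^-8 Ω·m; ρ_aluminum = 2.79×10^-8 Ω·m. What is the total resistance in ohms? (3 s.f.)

Seg 1: A = 447 mm² = 4.470e-04 m²
R_1 = (1.58×10^-8)(3010)/(4.470e-04) = 0.1064 Ω
Seg 2: A = πr² = π(4.3300e-03 m)² = 5.890e-05 m²
R_2 = (2.79×10^-8)(265)/(5.890e-05) = 0.1255 Ω
Seg 3: A = π(d/2)² = π(8.7500e-03 m)² = 2.405e-04 m²
R_3 = (1.58×10^-8)(3820)/(2.405e-04) = 0.2509 Ω
R_total = R_1 + R_2 + R_3 = 0.483 Ω

0.483 Ω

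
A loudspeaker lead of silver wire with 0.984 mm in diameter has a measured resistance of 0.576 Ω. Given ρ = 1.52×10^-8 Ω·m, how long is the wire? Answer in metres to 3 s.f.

28.8 m

A = π(d/2)² = π(4.9200e-04 m)² = 7.605e-07 m²
L = RA/ρ = (0.576)(7.605e-07)/(1.52×10^-8) = 28.8 m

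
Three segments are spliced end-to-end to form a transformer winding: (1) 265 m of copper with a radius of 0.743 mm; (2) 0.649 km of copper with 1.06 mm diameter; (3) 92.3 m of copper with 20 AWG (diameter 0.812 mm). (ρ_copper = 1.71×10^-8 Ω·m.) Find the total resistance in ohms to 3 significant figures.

18.2 Ω

Seg 1: A = πr² = π(7.4300e-04 m)² = 1.734e-06 m²
R_1 = (1.71×10^-8)(265)/(1.734e-06) = 2.613 Ω
Seg 2: A = π(d/2)² = π(5.3000e-04 m)² = 8.825e-07 m²
R_2 = (1.71×10^-8)(649)/(8.825e-07) = 12.58 Ω
Seg 3: A = π(0.812/2 mm)² = π(4.0600e-04 m)² = 5.178e-07 m²
R_3 = (1.71×10^-8)(92.3)/(5.178e-07) = 3.048 Ω
R_total = R_1 + R_2 + R_3 = 18.2 Ω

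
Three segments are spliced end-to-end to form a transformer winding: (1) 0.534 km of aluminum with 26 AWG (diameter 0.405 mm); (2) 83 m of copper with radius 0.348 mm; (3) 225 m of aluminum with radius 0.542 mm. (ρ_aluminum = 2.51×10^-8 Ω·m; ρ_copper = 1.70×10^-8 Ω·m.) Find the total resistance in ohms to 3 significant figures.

114 Ω

Seg 1: A = π(0.405/2 mm)² = π(2.0250e-04 m)² = 1.288e-07 m²
R_1 = (2.51×10^-8)(534)/(1.288e-07) = 104 Ω
Seg 2: A = πr² = π(3.4800e-04 m)² = 3.805e-07 m²
R_2 = (1.70×10^-8)(83)/(3.805e-07) = 3.709 Ω
Seg 3: A = πr² = π(5.4200e-04 m)² = 9.229e-07 m²
R_3 = (2.51×10^-8)(225)/(9.229e-07) = 6.119 Ω
R_total = R_1 + R_2 + R_3 = 114 Ω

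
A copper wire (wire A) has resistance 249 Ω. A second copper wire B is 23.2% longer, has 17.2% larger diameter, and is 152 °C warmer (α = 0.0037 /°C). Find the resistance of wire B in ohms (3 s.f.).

R ∝ ρL/d² with ρ ∝ (1+αΔT), so R_B/R_A = (1 + 23.2/100) × (1 + 17.2/100)⁻² × (1 + 0.0037×152)
= 1.232 × 0.728 × 1.562 = 1.401
R_B = 1.401 × 249 = 349 Ω

349 Ω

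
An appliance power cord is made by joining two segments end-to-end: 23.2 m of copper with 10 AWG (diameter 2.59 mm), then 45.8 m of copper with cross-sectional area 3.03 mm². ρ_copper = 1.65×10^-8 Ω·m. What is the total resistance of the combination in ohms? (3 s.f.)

Segment 1: A = π(2.59/2 mm)² = π(1.2950e-03 m)² = 5.269e-06 m²
R₁ = ρL/A = (1.65×10^-8)(23.2)/(5.269e-06) = 0.07266 Ω
Segment 2: A = 3.03 mm² = 3.030e-06 m²
R₂ = (1.65×10^-8)(45.8)/(3.030e-06) = 0.2494 Ω
R = R₁ + R₂ = 0.322 Ω

0.322 Ω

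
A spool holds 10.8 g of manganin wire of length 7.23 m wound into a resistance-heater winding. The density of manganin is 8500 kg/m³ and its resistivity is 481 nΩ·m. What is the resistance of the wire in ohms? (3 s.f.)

ρ = 481 nΩ·m = 4.81×10^-7 Ω·m
A = m/(density·L) = 0.0108/(8500×7.23) = 1.7574e-07 m²
R = ρL/A = (4.81×10^-7)(7.23)/(1.7574e-07) = 19.8 Ω

19.8 Ω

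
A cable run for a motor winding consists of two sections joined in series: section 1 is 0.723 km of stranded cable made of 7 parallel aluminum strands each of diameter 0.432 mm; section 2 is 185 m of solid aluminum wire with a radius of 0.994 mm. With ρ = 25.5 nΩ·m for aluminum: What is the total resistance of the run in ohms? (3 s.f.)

ρ = 25.5 nΩ·m = 2.55×10^-8 Ω·m
Section 1: A_strand = π(2.1600e-04)² = 1.466e-07 m²; R₁ = ρL/(N·A_s) = (2.55×10^-8)(723)/(7×1.466e-07) = 17.97 Ω
Section 2: A = πr² = π(9.9400e-04 m)² = 3.104e-06 m²
R₂ = (2.55×10^-8)(185)/(3.104e-06) = 1.52 Ω
R = R₁ + R₂ = 19.5 Ω

19.5 Ω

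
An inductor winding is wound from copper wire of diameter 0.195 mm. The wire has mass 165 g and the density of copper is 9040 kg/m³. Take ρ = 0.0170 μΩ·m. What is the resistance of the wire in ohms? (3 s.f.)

ρ = 0.0170 μΩ·m = 1.70×10^-8 Ω·m
A = π(d/2)² = π(9.7500e-05 m)² = 2.9865e-08 m²
L = m/(density·A) = 0.165/(9040×2.9865e-08) = 611.2 m
R = ρL/A = (1.70×10^-8)(611.2)/(2.9865e-08) = 348 Ω

348 Ω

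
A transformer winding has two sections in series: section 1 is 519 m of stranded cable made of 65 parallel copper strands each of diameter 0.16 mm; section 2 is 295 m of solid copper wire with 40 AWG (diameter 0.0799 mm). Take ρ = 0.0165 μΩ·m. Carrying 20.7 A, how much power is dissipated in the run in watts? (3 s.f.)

ρ = 0.0165 μΩ·m = 1.65×10^-8 Ω·m
Section 1: A_strand = π(8.0000e-05)² = 2.011e-08 m²; R₁ = ρL/(N·A_s) = (1.65×10^-8)(519)/(65×2.011e-08) = 6.553 Ω
Section 2: A = π(0.0799/2 mm)² = π(3.9950e-05 m)² = 5.014e-09 m²
R₂ = (1.65×10^-8)(295)/(5.014e-09) = 970.8 Ω
R = R₁ + R₂ = 977.3 Ω
P = I²R = (20.7)² × 977.3 = 4.19×10^5 W

4.19×10^5 W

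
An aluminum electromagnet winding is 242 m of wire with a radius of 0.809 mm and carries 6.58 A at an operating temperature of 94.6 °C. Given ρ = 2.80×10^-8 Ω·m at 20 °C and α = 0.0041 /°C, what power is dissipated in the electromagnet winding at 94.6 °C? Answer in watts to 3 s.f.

A = πr² = π(8.0900e-04 m)² = 2.056e-06 m²
R₍20₎ = ρL/A = (2.80×10^-8)(242)/(2.056e-06) = 3.296 Ω
R₍94.6₎ = R₍20₎(1 + αΔT) = 3.296 × (1 + 0.0041×74.6) = 4.304 Ω
P = I²R = (6.58)² × 4.304 = 186 W

186 W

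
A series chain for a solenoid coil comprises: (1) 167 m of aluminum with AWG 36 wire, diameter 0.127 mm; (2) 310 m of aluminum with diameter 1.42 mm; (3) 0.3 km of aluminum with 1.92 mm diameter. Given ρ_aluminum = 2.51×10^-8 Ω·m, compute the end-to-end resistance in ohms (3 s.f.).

Seg 1: A = π(0.127/2 mm)² = π(6.3500e-05 m)² = 1.267e-08 m²
R_1 = (2.51×10^-8)(167)/(1.267e-08) = 330.9 Ω
Seg 2: A = π(d/2)² = π(7.1000e-04 m)² = 1.584e-06 m²
R_2 = (2.51×10^-8)(310)/(1.584e-06) = 4.913 Ω
Seg 3: A = π(d/2)² = π(9.6000e-04 m)² = 2.895e-06 m²
R_3 = (2.51×10^-8)(300)/(2.895e-06) = 2.601 Ω
R_total = R_1 + R_2 + R_3 = 338 Ω

338 Ω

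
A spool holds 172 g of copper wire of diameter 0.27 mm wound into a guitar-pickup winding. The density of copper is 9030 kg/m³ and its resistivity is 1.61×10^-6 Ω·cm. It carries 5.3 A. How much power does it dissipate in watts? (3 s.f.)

2630 W

ρ = 1.61×10^-6 Ω·cm = 1.61×10^-8 Ω·m
A = π(d/2)² = π(1.3500e-04 m)² = 5.7256e-08 m²
L = m/(density·A) = 0.172/(9030×5.7256e-08) = 332.7 m
R = ρL/A = (1.61×10^-8)(332.7)/(5.7256e-08) = 93.55 Ω
P = I²R = (5.3)² × 93.55 = 2630 W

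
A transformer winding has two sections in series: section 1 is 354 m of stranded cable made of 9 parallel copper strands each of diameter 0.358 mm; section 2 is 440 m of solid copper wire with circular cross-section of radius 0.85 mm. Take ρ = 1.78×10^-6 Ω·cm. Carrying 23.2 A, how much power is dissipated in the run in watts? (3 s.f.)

5600 W

ρ = 1.78×10^-6 Ω·cm = 1.78×10^-8 Ω·m
Section 1: A_strand = π(1.7900e-04)² = 1.007e-07 m²; R₁ = ρL/(N·A_s) = (1.78×10^-8)(354)/(9×1.007e-07) = 6.955 Ω
Section 2: A = πr² = π(8.5000e-04 m)² = 2.270e-06 m²
R₂ = (1.78×10^-8)(440)/(2.270e-06) = 3.451 Ω
R = R₁ + R₂ = 10.41 Ω
P = I²R = (23.2)² × 10.41 = 5600 W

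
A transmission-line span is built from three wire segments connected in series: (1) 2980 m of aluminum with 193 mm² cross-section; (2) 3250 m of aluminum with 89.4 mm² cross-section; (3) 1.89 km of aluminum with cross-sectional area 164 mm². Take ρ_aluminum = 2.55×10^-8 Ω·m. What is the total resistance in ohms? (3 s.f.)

1.61 Ω

Seg 1: A = 193 mm² = 1.930e-04 m²
R_1 = (2.55×10^-8)(2980)/(1.930e-04) = 0.3937 Ω
Seg 2: A = 89.4 mm² = 8.940e-05 m²
R_2 = (2.55×10^-8)(3250)/(8.940e-05) = 0.927 Ω
Seg 3: A = 164 mm² = 1.640e-04 m²
R_3 = (2.55×10^-8)(1890)/(1.640e-04) = 0.2939 Ω
R_total = R_1 + R_2 + R_3 = 1.61 Ω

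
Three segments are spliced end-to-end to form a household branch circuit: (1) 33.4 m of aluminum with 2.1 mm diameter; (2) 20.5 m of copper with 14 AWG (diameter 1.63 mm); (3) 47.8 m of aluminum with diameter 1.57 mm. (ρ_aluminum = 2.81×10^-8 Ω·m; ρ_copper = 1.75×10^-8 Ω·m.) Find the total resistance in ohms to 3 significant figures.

Seg 1: A = π(d/2)² = π(1.0500e-03 m)² = 3.464e-06 m²
R_1 = (2.81×10^-8)(33.4)/(3.464e-06) = 0.271 Ω
Seg 2: A = π(1.63/2 mm)² = π(8.1500e-04 m)² = 2.087e-06 m²
R_2 = (1.75×10^-8)(20.5)/(2.087e-06) = 0.1719 Ω
Seg 3: A = π(d/2)² = π(7.8500e-04 m)² = 1.936e-06 m²
R_3 = (2.81×10^-8)(47.8)/(1.936e-06) = 0.6938 Ω
R_total = R_1 + R_2 + R_3 = 1.14 Ω

1.14 Ω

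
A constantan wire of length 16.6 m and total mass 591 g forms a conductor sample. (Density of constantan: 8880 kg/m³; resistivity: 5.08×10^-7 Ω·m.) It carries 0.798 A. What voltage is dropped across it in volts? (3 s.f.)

1.68 V

A = m/(density·L) = 0.591/(8880×16.6) = 4.0093e-06 m²
R = ρL/A = (5.08×10^-7)(16.6)/(4.0093e-06) = 2.103 Ω
V = IR = 0.798 × 2.103 = 1.68 V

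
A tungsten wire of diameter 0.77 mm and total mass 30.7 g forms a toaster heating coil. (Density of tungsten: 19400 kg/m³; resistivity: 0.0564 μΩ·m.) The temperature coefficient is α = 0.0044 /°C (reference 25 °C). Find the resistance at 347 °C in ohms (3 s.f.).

ρ = 0.0564 μΩ·m = 5.64×10^-8 Ω·m
A = π(d/2)² = π(3.8500e-04 m)² = 4.6566e-07 m²
L = m/(density·A) = 0.0307/(19400×4.6566e-07) = 3.398 m
R = ρL/A = (5.64×10^-8)(3.398)/(4.6566e-07) = 0.4116 Ω
R(347 °C) = 0.4116 × (1 + 0.0044×322) = 0.995 Ω

0.995 Ω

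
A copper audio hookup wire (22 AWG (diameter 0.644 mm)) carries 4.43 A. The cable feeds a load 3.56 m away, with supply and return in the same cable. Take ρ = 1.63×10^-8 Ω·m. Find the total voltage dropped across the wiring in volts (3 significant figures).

1.58 V

A = π(0.644/2 mm)² = π(3.2200e-04 m)² = 3.257e-07 m²
Total conductor length (both ways) L = 2 × 3.56 = 7.12 m
R = ρL/A = (1.63×10^-8)(7.12)/(3.257e-07) = 0.3563 Ω
V = IR = 4.43 × 0.3563 = 1.58 V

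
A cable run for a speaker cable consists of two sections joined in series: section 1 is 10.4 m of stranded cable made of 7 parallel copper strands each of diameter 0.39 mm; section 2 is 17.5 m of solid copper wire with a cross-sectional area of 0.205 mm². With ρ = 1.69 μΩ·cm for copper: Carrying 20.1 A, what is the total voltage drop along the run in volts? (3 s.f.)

33.2 V

ρ = 1.69 μΩ·cm = 1.69×10^-8 Ω·m
Section 1: A_strand = π(1.9500e-04)² = 1.195e-07 m²; R₁ = ρL/(N·A_s) = (1.69×10^-8)(10.4)/(7×1.195e-07) = 0.2102 Ω
Section 2: A = 0.205 mm² = 2.050e-07 m²
R₂ = (1.69×10^-8)(17.5)/(2.050e-07) = 1.443 Ω
R = R₁ + R₂ = 1.653 Ω
V = IR = 20.1 × 1.653 = 33.2 V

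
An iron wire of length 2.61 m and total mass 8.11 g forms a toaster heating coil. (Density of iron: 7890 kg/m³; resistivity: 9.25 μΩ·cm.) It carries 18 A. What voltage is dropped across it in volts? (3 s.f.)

11.0 V

ρ = 9.25 μΩ·cm = 9.25×10^-8 Ω·m
A = m/(density·L) = 0.00811/(7890×2.61) = 3.9383e-07 m²
R = ρL/A = (9.25×10^-8)(2.61)/(3.9383e-07) = 0.613 Ω
V = IR = 18 × 0.613 = 11.0 V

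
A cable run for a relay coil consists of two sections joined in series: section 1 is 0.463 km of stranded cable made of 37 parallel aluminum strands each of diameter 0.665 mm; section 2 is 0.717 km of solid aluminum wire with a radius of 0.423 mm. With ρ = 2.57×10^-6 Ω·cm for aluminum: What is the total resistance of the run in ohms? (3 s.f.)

ρ = 2.57×10^-6 Ω·cm = 2.57×10^-8 Ω·m
Section 1: A_strand = π(3.3250e-04)² = 3.473e-07 m²; R₁ = ρL/(N·A_s) = (2.57×10^-8)(463)/(37×3.473e-07) = 0.9259 Ω
Section 2: A = πr² = π(4.2300e-04 m)² = 5.621e-07 m²
R₂ = (2.57×10^-8)(717)/(5.621e-07) = 32.78 Ω
R = R₁ + R₂ = 33.7 Ω

33.7 Ω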